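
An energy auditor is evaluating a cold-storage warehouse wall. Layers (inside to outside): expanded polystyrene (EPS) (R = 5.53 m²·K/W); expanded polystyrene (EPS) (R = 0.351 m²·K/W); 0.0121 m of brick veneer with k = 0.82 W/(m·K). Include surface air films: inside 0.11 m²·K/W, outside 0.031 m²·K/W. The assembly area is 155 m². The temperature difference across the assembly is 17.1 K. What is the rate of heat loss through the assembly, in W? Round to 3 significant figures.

0.0121/0.82 = 0.01476
R_total = 0.11 + 5.53 + 0.351 + 0.01476 + 0.031 = 6.037 m²·K/W
Q = A·ΔT/R = 155 × 17.1 / 6.037 = 439.1 W

439 W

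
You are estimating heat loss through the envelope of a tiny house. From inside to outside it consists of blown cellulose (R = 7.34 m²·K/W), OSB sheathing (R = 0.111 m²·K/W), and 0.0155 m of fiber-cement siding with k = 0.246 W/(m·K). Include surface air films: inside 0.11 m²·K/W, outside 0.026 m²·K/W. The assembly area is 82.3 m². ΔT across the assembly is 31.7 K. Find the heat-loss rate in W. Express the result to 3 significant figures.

341 W

0.0155/0.246 = 0.06301
R_total = 0.11 + 7.34 + 0.111 + 0.06301 + 0.026 = 7.65 m²·K/W
Q = A·ΔT/R = 82.3 × 31.7 / 7.65 = 341 W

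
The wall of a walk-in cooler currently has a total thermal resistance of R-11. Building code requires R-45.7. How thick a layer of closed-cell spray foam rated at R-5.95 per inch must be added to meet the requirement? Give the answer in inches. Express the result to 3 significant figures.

5.83 in

ΔR = 45.7 − 11 = 34.7 ft²·°F·h/BTU
L = ΔR / (R/in) = 34.7/5.95 = 5.832 in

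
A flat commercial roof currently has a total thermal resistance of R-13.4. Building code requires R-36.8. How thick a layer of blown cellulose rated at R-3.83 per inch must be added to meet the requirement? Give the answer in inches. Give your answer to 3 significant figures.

6.11 in

ΔR = 36.8 − 13.4 = 23.4 ft²·°F·h/BTU
L = ΔR / (R/in) = 23.4/3.83 = 6.11 in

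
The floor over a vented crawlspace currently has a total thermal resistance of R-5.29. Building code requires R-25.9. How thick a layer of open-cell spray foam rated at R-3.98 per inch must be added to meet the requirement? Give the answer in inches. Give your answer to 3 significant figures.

ΔR = 25.9 − 5.29 = 20.61 ft²·°F·h/BTU
L = ΔR / (R/in) = 20.61/3.98 = 5.178 in

5.18 in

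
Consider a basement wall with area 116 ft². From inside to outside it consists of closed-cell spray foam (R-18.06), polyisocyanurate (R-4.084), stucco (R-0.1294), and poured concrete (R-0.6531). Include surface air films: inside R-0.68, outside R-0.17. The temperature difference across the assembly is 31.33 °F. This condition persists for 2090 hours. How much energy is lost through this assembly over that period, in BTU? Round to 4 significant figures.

R_total = 0.68 + 18.06 + 4.084 + 0.1294 + 0.6531 + 0.17 = 23.776 ft²·°F·h/BTU
Q = 116 × 31.33 / 23.776 = 152.85 BTU/h
E = 152.85 × 2090 = 319460 BTU

319500 BTU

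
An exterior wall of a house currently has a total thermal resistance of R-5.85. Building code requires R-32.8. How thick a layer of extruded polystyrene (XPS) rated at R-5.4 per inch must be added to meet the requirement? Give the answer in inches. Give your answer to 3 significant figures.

4.99 in

ΔR = 32.8 − 5.85 = 26.95 ft²·°F·h/BTU
L = ΔR / (R/in) = 26.95/5.4 = 4.991 in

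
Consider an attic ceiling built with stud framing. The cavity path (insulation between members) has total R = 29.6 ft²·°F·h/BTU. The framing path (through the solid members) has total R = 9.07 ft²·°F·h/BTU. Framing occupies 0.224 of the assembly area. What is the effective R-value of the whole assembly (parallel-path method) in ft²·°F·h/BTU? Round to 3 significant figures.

U_eff = 0.776/29.6 + 0.224/9.07 = 0.02622 + 0.0247 = 0.05091
R_eff = 1/U_eff = 19.64 ft²·°F·h/BTU

19.6 ft²·°F·h/BTU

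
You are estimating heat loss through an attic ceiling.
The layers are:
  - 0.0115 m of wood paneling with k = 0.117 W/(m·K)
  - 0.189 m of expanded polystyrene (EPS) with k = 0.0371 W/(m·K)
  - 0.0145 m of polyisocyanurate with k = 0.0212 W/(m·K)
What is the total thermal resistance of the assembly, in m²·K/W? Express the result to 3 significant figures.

0.0115/0.117 = 0.09829
0.189/0.0371 = 5.094
0.0145/0.0212 = 0.684
R_total = 0.09829 + 5.094 + 0.684 = 5.877 m²·K/W

5.88 m²·K/W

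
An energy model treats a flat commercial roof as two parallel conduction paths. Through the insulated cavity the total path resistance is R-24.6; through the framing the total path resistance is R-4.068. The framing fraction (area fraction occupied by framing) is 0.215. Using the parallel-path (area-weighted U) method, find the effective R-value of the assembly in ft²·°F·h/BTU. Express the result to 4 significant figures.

U_eff = 0.785/24.6 + 0.215/4.068 = 0.031911 + 0.052852 = 0.084762
R_eff = 1/U_eff = 11.798 ft²·°F·h/BTU

11.80 ft²·°F·h/BTU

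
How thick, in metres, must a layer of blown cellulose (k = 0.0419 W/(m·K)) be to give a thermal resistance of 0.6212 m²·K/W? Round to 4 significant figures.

L = R·k = 0.6212 × 0.0419 = 0.026028 m

0.02603 m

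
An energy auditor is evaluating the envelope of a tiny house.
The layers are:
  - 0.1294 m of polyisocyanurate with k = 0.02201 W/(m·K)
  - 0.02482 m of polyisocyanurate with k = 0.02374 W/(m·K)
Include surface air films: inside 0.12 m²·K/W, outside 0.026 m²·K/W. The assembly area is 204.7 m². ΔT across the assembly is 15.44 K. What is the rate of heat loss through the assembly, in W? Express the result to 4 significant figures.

447.0 W

0.1294/0.02201 = 5.8791
0.02482/0.02374 = 1.0455
R_total = 0.12 + 5.8791 + 1.0455 + 0.026 = 7.0706 m²·K/W
Q = A·ΔT/R = 204.7 × 15.44 / 7.0706 = 447 W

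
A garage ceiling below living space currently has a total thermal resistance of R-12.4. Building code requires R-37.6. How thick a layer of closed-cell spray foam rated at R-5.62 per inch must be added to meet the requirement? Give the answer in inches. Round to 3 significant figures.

ΔR = 37.6 − 12.4 = 25.2 ft²·°F·h/BTU
L = ΔR / (R/in) = 25.2/5.62 = 4.484 in

4.48 in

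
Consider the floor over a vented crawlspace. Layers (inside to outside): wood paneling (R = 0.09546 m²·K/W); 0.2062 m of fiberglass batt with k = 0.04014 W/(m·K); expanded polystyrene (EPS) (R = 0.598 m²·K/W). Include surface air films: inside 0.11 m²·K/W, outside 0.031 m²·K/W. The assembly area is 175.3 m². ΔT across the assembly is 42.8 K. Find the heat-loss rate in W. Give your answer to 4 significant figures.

1256 W

0.2062/0.04014 = 5.137
R_total = 0.11 + 0.09546 + 5.137 + 0.598 + 0.031 = 5.9715 m²·K/W
Q = A·ΔT/R = 175.3 × 42.8 / 5.9715 = 1256.4 W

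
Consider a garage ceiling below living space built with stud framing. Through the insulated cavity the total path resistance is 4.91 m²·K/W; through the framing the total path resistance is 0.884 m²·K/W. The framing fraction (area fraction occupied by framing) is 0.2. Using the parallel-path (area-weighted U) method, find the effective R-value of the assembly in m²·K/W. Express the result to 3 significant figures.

2.57 m²·K/W

U_eff = 0.8/4.91 + 0.2/0.884 = 0.1629 + 0.2262 = 0.3892
R_eff = 1/U_eff = 2.57 m²·K/W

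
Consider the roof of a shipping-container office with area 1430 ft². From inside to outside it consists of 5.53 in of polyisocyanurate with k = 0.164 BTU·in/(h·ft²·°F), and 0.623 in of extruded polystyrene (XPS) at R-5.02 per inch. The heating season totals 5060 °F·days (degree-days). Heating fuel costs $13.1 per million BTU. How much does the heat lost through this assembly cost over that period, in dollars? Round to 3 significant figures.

5.53/0.164 = 33.72
0.623 × 5.02 = 3.127
R_total = 33.72 + 3.127 = 36.85 ft²·°F·h/BTU
E = A × HDD × 24 / R = 1430 × 5060 × 24 / 36.85 = 4713000 BTU
Cost = 4713000/10⁶ × 13.1 = $61.74

61.7 dollars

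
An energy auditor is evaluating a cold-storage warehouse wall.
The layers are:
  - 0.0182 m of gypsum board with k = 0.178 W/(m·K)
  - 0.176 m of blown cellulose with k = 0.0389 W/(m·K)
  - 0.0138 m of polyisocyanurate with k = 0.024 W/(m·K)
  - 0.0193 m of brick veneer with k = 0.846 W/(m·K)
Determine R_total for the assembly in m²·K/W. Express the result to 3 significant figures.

5.22 m²·K/W

0.0182/0.178 = 0.1022
0.176/0.0389 = 4.524
0.0138/0.024 = 0.575
0.0193/0.846 = 0.02281
R_total = 0.1022 + 4.524 + 0.575 + 0.02281 = 5.224 m²·K/W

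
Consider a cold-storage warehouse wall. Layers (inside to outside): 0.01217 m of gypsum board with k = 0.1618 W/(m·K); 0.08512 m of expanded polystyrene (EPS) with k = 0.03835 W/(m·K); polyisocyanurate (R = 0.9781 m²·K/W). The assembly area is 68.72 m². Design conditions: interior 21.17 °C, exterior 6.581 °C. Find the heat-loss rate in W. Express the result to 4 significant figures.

306.3 W

0.01217/0.1618 = 0.075216
0.08512/0.03835 = 2.2196
R_total = 0.075216 + 2.2196 + 0.9781 = 3.2729 m²·K/W
Q = A·ΔT/R = 68.72 × (21.17 − 6.581) / 3.2729 = 306.32 W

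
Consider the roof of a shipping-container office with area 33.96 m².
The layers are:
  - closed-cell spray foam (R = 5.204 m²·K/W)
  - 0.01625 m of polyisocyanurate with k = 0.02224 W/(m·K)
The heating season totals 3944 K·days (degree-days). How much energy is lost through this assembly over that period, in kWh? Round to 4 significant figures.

0.01625/0.02224 = 0.73067
R_total = 5.204 + 0.73067 = 5.9347 m²·K/W
E = A × HDD × 24 / R / 1000 = 33.96 × 3944 × 24 / 5.9347 / 1000 = 541.65 kWh

541.7 kWh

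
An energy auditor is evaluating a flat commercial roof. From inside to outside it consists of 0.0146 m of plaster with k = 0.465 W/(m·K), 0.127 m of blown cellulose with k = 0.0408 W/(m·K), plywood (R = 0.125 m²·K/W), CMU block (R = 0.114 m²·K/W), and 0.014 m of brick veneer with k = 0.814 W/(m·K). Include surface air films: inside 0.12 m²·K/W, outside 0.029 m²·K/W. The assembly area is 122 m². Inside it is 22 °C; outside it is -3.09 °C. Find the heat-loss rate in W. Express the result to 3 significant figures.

0.0146/0.465 = 0.0314
0.127/0.0408 = 3.113
0.014/0.814 = 0.0172
R_total = 0.12 + 0.0314 + 3.113 + 0.125 + 0.114 + 0.0172 + 0.029 = 3.549 m²·K/W
Q = A·ΔT/R = 122 × (22 − (-3.09)) / 3.549 = 862.4 W

862 W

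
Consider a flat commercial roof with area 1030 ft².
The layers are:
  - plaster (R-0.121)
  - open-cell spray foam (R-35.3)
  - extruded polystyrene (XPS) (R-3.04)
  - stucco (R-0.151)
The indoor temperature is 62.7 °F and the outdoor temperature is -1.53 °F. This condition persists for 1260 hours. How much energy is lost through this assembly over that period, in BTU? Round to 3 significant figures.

2160000 BTU

R_total = 0.121 + 35.3 + 3.04 + 0.151 = 38.61 ft²·°F·h/BTU
Q = 1030 × (62.7 − (-1.53)) / 38.61 = 1713 BTU/h
E = 1713 × 1260 = 2159000 BTU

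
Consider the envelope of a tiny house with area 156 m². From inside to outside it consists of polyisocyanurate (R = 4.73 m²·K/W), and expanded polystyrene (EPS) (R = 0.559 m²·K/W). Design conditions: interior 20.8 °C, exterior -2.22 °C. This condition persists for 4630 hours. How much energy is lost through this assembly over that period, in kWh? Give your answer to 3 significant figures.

R_total = 4.73 + 0.559 = 5.289 m²·K/W
Q = 156 × (20.8 − (-2.22)) / 5.289 = 679 W
E = 679 W × 4630 h / 1000 = 3144 kWh

3140 kWh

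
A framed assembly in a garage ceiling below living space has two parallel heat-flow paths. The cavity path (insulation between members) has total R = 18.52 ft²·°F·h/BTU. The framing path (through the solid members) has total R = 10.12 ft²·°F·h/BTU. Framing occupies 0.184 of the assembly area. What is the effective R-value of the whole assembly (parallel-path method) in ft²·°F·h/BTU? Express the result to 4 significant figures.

U_eff = 0.816/18.52 + 0.184/10.12 = 0.04406 + 0.018182 = 0.062242
R_eff = 1/U_eff = 16.066 ft²·°F·h/BTU

16.07 ft²·°F·h/BTU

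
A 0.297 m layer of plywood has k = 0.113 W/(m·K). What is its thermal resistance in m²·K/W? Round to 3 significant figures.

R = L/k = 0.297/0.113 = 2.628 m²·K/W

2.63 m²·K/W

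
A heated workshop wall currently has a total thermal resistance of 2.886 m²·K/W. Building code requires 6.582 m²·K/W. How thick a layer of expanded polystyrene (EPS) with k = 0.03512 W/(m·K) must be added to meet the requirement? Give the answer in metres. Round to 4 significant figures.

0.1298 m

ΔR = 6.582 − 2.886 = 3.696 m²·K/W
L = ΔR × k = 3.696 × 0.03512 = 0.1298 m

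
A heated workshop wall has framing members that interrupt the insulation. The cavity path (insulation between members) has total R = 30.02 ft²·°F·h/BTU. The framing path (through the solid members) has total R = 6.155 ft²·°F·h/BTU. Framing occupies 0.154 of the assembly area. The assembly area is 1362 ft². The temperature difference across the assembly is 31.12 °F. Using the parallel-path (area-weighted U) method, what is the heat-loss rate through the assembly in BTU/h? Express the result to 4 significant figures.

U_eff = 0.846/30.02 + 0.154/6.155 = 0.028181 + 0.02502 = 0.053202
R_eff = 1/U_eff = 18.796 ft²·°F·h/BTU
Q = 1362 × 31.12 / 18.796 = 2255 BTU/h

2255 BTU/h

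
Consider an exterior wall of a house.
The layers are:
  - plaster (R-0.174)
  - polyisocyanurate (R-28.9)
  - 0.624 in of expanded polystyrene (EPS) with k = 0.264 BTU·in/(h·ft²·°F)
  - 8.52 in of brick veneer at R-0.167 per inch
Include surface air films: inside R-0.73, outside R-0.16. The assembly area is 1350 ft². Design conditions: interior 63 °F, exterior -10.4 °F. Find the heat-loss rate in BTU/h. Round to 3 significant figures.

0.624/0.264 = 2.364
8.52 × 0.167 = 1.423
R_total = 0.73 + 0.174 + 28.9 + 2.364 + 1.423 + 0.16 = 33.75 ft²·°F·h/BTU
Q = A·ΔT/R = 1350 × (63 − (-10.4)) / 33.75 = 2936 BTU/h

2940 BTU/h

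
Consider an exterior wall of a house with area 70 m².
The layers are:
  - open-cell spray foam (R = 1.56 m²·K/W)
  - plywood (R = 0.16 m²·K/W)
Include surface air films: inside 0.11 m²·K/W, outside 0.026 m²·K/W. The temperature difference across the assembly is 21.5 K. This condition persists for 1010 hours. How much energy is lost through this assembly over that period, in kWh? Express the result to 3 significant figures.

819 kWh

R_total = 0.11 + 1.56 + 0.16 + 0.026 = 1.856 m²·K/W
Q = 70 × 21.5 / 1.856 = 810.9 W
E = 810.9 W × 1010 h / 1000 = 819 kWh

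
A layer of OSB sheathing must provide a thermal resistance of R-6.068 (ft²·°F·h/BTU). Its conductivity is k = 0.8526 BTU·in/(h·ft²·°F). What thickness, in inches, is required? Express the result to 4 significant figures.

5.174 in

L = R × k = 6.068 × 0.8526 = 5.1736 in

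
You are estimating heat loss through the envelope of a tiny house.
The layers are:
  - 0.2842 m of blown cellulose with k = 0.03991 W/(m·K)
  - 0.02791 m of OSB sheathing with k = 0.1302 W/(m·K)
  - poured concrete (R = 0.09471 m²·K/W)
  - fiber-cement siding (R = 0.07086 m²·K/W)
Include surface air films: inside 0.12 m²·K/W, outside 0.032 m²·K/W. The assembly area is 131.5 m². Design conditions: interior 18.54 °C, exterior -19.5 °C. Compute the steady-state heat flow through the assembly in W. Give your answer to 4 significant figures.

653.6 W

0.2842/0.03991 = 7.121
0.02791/0.1302 = 0.21436
R_total = 0.12 + 7.121 + 0.21436 + 0.09471 + 0.07086 + 0.032 = 7.653 m²·K/W
Q = A·ΔT/R = 131.5 × (18.54 − (-19.5)) / 7.653 = 653.64 W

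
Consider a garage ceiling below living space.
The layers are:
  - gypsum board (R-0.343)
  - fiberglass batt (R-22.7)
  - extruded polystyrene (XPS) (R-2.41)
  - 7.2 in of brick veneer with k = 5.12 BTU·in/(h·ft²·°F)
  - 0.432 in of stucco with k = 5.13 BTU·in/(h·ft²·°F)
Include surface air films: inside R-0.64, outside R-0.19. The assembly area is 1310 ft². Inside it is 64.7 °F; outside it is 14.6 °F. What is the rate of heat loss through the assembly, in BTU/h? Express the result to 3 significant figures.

7.2/5.12 = 1.406
0.432/5.13 = 0.08421
R_total = 0.64 + 0.343 + 22.7 + 2.41 + 1.406 + 0.08421 + 0.19 = 27.77 ft²·°F·h/BTU
Q = A·ΔT/R = 1310 × (64.7 − 14.6) / 27.77 = 2363 BTU/h

2360 BTU/h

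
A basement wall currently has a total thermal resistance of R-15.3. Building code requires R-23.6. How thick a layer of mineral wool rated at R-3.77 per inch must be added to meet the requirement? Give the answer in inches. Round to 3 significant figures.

ΔR = 23.6 − 15.3 = 8.3 ft²·°F·h/BTU
L = ΔR / (R/in) = 8.3/3.77 = 2.202 in

2.20 in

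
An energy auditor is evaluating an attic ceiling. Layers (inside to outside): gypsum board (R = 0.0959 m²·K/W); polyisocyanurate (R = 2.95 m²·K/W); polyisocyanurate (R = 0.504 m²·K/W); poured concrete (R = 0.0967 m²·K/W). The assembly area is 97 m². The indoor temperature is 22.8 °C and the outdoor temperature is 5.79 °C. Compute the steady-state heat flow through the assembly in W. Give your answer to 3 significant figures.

452 W

R_total = 0.0959 + 2.95 + 0.504 + 0.0967 = 3.647 m²·K/W
Q = A·ΔT/R = 97 × (22.8 − 5.79) / 3.647 = 452.5 W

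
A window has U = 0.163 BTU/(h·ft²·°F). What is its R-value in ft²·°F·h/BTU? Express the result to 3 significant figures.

R = 1/U = 1/0.163 = 6.135

6.13 ft²·°F·h/BTU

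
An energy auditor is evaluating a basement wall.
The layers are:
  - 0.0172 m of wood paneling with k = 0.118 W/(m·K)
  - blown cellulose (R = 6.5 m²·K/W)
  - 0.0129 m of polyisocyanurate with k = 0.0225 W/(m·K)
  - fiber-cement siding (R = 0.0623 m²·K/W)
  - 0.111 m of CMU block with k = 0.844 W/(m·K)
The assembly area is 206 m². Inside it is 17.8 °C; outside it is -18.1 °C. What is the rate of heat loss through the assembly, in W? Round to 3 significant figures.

0.0172/0.118 = 0.1458
0.0129/0.0225 = 0.5733
0.111/0.844 = 0.1315
R_total = 0.1458 + 6.5 + 0.5733 + 0.0623 + 0.1315 = 7.413 m²·K/W
Q = A·ΔT/R = 206 × (17.8 − (-18.1)) / 7.413 = 997.6 W

998 W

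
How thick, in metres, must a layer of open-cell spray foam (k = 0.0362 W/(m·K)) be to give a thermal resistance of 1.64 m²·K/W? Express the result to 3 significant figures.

0.0594 m

L = R·k = 1.64 × 0.0362 = 0.05937 m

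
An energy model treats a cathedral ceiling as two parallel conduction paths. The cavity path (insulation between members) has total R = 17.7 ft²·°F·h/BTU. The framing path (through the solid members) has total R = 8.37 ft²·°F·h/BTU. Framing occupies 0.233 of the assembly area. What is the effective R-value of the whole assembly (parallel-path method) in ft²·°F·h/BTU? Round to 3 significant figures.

U_eff = 0.767/17.7 + 0.233/8.37 = 0.04333 + 0.02784 = 0.07117
R_eff = 1/U_eff = 14.05 ft²·°F·h/BTU

14.1 ft²·°F·h/BTU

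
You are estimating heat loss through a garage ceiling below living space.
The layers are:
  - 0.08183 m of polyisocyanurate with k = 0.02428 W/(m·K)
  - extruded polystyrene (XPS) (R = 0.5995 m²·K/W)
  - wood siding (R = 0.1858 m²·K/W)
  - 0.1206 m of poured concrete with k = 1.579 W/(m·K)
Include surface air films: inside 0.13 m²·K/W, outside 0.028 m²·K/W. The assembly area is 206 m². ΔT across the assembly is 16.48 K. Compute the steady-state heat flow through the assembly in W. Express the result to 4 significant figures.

0.08183/0.02428 = 3.3703
0.1206/1.579 = 0.076377
R_total = 0.13 + 3.3703 + 0.5995 + 0.1858 + 0.076377 + 0.028 = 4.3899 m²·K/W
Q = A·ΔT/R = 206 × 16.48 / 4.3899 = 773.33 W

773.3 W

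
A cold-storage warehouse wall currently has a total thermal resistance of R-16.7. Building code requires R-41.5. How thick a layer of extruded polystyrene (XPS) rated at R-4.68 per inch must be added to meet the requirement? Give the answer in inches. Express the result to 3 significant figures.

5.30 in

ΔR = 41.5 − 16.7 = 24.8 ft²·°F·h/BTU
L = ΔR / (R/in) = 24.8/4.68 = 5.299 in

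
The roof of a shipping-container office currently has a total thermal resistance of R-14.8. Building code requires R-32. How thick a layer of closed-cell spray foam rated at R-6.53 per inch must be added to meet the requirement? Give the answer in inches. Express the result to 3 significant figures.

ΔR = 32 − 14.8 = 17.2 ft²·°F·h/BTU
L = ΔR / (R/in) = 17.2/6.53 = 2.634 in

2.63 in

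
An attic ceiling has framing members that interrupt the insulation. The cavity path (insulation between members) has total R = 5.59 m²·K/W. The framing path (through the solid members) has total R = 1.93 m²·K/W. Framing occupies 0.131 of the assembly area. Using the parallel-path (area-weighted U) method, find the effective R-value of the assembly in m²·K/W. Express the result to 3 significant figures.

U_eff = 0.869/5.59 + 0.131/1.93 = 0.1555 + 0.06788 = 0.2233
R_eff = 1/U_eff = 4.478 m²·K/W

4.48 m²·K/W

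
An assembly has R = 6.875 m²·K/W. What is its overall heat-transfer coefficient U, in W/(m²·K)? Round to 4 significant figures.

U = 1/R = 1/6.875 = 0.14545

0.1455 W/(m²·K)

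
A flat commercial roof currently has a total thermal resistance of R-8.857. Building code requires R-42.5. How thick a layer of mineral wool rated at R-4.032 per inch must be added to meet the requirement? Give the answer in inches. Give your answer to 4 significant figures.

ΔR = 42.5 − 8.857 = 33.643 ft²·°F·h/BTU
L = ΔR / (R/in) = 33.643/4.032 = 8.344 in

8.344 in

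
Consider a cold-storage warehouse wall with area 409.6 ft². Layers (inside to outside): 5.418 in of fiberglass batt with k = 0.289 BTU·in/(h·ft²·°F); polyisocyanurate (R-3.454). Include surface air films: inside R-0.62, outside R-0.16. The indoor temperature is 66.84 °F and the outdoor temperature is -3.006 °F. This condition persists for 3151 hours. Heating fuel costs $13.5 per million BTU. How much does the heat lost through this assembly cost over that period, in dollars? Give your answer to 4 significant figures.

5.418/0.289 = 18.747
R_total = 0.62 + 18.747 + 3.454 + 0.16 = 22.981 ft²·°F·h/BTU
Q = 409.6 × (66.84 − (-3.006)) / 22.981 = 1244.9 BTU/h
E = 1244.9 × 3151 = 3922600 BTU
Cost = 3922600/10⁶ × 13.5 = $52.955

52.96 dollars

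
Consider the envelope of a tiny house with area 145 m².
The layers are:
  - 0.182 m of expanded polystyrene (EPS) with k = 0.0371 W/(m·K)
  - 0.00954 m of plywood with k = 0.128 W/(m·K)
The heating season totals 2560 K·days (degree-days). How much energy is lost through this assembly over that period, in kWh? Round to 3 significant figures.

1790 kWh

0.182/0.0371 = 4.906
0.00954/0.128 = 0.07453
R_total = 4.906 + 0.07453 = 4.98 m²·K/W
E = A × HDD × 24 / R / 1000 = 145 × 2560 × 24 / 4.98 / 1000 = 1789 kWh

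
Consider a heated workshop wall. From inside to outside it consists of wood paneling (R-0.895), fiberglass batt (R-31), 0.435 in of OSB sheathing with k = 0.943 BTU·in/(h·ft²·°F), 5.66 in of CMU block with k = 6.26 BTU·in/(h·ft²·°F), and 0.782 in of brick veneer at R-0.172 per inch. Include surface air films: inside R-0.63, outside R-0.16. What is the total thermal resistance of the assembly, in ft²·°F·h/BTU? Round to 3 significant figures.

34.2 ft²·°F·h/BTU

0.435/0.943 = 0.4613
5.66/6.26 = 0.9042
0.782 × 0.172 = 0.1345
R_total = 0.63 + 0.895 + 31 + 0.4613 + 0.9042 + 0.1345 + 0.16 = 34.18 ft²·°F·h/BTU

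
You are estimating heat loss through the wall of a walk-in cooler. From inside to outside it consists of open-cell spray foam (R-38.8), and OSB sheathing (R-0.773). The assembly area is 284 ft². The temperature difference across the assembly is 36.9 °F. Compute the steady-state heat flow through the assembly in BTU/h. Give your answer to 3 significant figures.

265 BTU/h

R_total = 38.8 + 0.773 = 39.57 ft²·°F·h/BTU
Q = A·ΔT/R = 284 × 36.9 / 39.57 = 264.8 BTU/h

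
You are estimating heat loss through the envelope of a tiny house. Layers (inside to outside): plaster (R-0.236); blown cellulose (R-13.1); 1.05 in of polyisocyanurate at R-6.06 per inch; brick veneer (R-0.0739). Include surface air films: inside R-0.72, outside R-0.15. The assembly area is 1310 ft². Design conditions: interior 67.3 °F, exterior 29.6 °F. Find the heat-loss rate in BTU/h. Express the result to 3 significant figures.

1.05 × 6.06 = 6.363
R_total = 0.72 + 0.236 + 13.1 + 6.363 + 0.0739 + 0.15 = 20.64 ft²·°F·h/BTU
Q = A·ΔT/R = 1310 × (67.3 − 29.6) / 20.64 = 2392 BTU/h

2390 BTU/h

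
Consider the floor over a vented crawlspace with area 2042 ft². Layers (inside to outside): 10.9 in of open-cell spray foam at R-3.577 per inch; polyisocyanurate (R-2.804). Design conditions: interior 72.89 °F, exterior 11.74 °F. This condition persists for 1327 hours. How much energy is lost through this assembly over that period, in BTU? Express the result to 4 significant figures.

10.9 × 3.577 = 38.989
R_total = 38.989 + 2.804 = 41.793 ft²·°F·h/BTU
Q = 2042 × (72.89 − 11.74) / 41.793 = 2987.8 BTU/h
E = 2987.8 × 1327 = 3964800 BTU

3965000 BTU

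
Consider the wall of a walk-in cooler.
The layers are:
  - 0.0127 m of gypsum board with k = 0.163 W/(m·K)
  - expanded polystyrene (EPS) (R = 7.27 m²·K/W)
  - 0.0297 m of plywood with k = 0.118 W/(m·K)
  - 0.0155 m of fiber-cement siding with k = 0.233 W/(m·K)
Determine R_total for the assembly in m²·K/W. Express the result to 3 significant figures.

7.67 m²·K/W

0.0127/0.163 = 0.07791
0.0297/0.118 = 0.2517
0.0155/0.233 = 0.06652
R_total = 0.07791 + 7.27 + 0.2517 + 0.06652 = 7.666 m²·K/W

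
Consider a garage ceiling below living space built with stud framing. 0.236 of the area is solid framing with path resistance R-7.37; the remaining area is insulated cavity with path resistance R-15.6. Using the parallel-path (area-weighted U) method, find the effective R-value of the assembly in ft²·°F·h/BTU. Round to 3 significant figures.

U_eff = 0.764/15.6 + 0.236/7.37 = 0.04897 + 0.03202 = 0.081
R_eff = 1/U_eff = 12.35 ft²·°F·h/BTU

12.3 ft²·°F·h/BTU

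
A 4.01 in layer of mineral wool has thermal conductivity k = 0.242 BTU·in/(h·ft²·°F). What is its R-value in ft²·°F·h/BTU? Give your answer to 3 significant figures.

16.6 ft²·°F·h/BTU

R = L/k = 4.01/0.242 = 16.57 ft²·°F·h/BTU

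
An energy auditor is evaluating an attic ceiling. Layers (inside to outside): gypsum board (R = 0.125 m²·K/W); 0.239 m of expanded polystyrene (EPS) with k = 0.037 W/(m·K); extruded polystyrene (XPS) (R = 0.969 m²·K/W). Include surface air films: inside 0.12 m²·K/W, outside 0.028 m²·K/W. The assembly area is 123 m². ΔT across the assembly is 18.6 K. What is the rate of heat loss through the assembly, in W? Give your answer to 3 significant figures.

297 W

0.239/0.037 = 6.459
R_total = 0.12 + 0.125 + 6.459 + 0.969 + 0.028 = 7.701 m²·K/W
Q = A·ΔT/R = 123 × 18.6 / 7.701 = 297.1 W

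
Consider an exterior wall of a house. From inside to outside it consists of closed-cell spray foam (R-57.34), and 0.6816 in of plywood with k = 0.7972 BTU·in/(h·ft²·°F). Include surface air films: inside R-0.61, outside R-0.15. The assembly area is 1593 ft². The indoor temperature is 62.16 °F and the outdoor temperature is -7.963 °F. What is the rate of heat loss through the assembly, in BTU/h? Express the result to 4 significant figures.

1895 BTU/h

0.6816/0.7972 = 0.85499
R_total = 0.61 + 57.34 + 0.85499 + 0.15 = 58.955 ft²·°F·h/BTU
Q = A·ΔT/R = 1593 × (62.16 − (-7.963)) / 58.955 = 1894.8 BTU/h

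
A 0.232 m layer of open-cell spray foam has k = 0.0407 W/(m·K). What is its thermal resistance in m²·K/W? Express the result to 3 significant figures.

5.70 m²·K/W

R = L/k = 0.232/0.0407 = 5.7 m²·K/W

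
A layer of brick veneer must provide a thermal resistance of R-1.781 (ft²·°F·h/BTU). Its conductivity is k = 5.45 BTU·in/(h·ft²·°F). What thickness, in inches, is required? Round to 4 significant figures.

L = R × k = 1.781 × 5.45 = 9.7065 in

9.706 in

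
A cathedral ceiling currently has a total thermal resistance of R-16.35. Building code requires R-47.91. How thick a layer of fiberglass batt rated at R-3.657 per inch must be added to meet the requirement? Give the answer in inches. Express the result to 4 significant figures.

8.630 in

ΔR = 47.91 − 16.35 = 31.56 ft²·°F·h/BTU
L = ΔR / (R/in) = 31.56/3.657 = 8.63 in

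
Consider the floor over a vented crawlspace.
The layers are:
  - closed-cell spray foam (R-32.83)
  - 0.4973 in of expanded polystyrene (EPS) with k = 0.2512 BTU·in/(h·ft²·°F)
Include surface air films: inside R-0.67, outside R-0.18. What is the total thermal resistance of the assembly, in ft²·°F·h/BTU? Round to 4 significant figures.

0.4973/0.2512 = 1.9797
R_total = 0.67 + 32.83 + 1.9797 + 0.18 = 35.66 ft²·°F·h/BTU

35.66 ft²·°F·h/BTU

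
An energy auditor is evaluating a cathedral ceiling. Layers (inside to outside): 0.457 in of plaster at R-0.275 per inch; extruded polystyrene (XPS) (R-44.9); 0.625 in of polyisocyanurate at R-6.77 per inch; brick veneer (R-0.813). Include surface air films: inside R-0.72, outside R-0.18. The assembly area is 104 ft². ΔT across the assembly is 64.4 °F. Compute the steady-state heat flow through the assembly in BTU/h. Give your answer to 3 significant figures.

131 BTU/h

0.457 × 0.275 = 0.1257
0.625 × 6.77 = 4.231
R_total = 0.72 + 0.1257 + 44.9 + 4.231 + 0.813 + 0.18 = 50.97 ft²·°F·h/BTU
Q = A·ΔT/R = 104 × 64.4 / 50.97 = 131.4 BTU/h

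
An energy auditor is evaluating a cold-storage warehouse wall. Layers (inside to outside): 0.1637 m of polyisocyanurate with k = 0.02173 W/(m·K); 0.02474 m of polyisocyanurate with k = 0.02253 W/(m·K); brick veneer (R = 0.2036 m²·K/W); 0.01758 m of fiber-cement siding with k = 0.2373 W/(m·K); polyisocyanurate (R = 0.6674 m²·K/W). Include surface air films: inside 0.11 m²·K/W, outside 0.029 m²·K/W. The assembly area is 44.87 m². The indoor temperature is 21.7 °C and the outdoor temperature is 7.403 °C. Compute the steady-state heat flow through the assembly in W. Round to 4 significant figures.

66.03 W

0.1637/0.02173 = 7.5334
0.02474/0.02253 = 1.0981
0.01758/0.2373 = 0.074083
R_total = 0.11 + 7.5334 + 1.0981 + 0.2036 + 0.074083 + 0.6674 + 0.029 = 9.7155 m²·K/W
Q = A·ΔT/R = 44.87 × (21.7 − 7.403) / 9.7155 = 66.029 W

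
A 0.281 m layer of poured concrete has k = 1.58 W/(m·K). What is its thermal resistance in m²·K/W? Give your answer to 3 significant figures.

R = L/k = 0.281/1.58 = 0.1778 m²·K/W

0.178 m²·K/W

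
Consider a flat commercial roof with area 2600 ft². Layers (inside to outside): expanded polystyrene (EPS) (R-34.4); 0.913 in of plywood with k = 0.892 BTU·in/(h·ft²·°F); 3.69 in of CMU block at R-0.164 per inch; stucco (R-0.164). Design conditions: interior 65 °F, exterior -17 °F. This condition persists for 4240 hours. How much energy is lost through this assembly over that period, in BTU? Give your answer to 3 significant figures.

25000000 BTU

0.913/0.892 = 1.024
3.69 × 0.164 = 0.6052
R_total = 34.4 + 1.024 + 0.6052 + 0.164 = 36.19 ft²·°F·h/BTU
Q = 2600 × (65 − (-17)) / 36.19 = 5891 BTU/h
E = 5891 × 4240 = 24980000 BTU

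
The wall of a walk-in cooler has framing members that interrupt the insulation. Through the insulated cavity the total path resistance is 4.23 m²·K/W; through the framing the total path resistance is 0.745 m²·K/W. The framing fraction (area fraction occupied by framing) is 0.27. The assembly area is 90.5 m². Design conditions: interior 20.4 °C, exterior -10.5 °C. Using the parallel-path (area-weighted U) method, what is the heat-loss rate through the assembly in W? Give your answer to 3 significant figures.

1500 W

U_eff = 0.73/4.23 + 0.27/0.745 = 0.1726 + 0.3624 = 0.535
R_eff = 1/U_eff = 1.869 m²·K/W
Q = 90.5 × (20.4 − (-10.5)) / 1.869 = 1496 W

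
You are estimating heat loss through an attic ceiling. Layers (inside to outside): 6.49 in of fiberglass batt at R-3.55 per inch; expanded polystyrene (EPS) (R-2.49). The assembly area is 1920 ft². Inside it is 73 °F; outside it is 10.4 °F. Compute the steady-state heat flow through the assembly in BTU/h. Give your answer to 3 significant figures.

4710 BTU/h

6.49 × 3.55 = 23.04
R_total = 23.04 + 2.49 = 25.53 ft²·°F·h/BTU
Q = A·ΔT/R = 1920 × (73 − 10.4) / 25.53 = 4708 BTU/h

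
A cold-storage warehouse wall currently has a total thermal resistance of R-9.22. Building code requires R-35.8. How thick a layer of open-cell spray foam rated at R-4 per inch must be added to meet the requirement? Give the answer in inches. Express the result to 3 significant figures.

ΔR = 35.8 − 9.22 = 26.58 ft²·°F·h/BTU
L = ΔR / (R/in) = 26.58/4 = 6.645 in

6.64 in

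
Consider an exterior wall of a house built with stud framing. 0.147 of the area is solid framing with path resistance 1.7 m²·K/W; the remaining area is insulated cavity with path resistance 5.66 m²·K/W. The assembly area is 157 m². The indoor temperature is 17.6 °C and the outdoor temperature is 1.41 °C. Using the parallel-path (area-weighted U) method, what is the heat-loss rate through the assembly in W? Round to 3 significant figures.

603 W

U_eff = 0.853/5.66 + 0.147/1.7 = 0.1507 + 0.08647 = 0.2372
R_eff = 1/U_eff = 4.216 m²·K/W
Q = 157 × (17.6 − 1.41) / 4.216 = 602.9 W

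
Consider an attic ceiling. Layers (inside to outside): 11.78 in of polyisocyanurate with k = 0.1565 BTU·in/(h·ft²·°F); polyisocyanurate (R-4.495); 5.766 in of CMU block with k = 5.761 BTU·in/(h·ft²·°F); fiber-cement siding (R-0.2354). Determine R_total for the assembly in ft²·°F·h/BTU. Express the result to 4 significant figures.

81.00 ft²·°F·h/BTU

11.78/0.1565 = 75.272
5.766/5.761 = 1.0009
R_total = 75.272 + 4.495 + 1.0009 + 0.2354 = 81.003 ft²·°F·h/BTU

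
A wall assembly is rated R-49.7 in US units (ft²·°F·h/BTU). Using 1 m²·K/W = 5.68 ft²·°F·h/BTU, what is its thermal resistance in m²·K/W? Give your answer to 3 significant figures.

R_SI = 49.7/5.68 = 8.75

8.75 m²·K/W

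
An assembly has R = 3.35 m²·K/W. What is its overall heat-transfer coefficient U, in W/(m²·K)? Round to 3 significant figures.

0.299 W/(m²·K)

U = 1/R = 1/3.35 = 0.2985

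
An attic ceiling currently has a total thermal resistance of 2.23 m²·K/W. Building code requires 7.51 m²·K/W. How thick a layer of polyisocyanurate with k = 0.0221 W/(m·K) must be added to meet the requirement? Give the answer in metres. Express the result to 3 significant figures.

0.117 m

ΔR = 7.51 − 2.23 = 5.28 m²·K/W
L = ΔR × k = 5.28 × 0.0221 = 0.1167 m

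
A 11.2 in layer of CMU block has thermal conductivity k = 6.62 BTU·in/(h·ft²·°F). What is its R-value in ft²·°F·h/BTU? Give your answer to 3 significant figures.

1.69 ft²·°F·h/BTU

R = L/k = 11.2/6.62 = 1.692 ft²·°F·h/BTU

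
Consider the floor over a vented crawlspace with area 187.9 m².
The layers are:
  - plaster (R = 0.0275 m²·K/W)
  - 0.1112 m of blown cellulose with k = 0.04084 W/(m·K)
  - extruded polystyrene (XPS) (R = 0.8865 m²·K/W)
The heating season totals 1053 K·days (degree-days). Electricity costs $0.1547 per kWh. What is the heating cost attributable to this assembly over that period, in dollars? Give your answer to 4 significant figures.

0.1112/0.04084 = 2.7228
R_total = 0.0275 + 2.7228 + 0.8865 = 3.6368 m²·K/W
E = A × HDD × 24 / R / 1000 = 187.9 × 1053 × 24 / 3.6368 / 1000 = 1305.7 kWh
Cost = 1305.7 × 0.1547 = $201.99

202.0 dollars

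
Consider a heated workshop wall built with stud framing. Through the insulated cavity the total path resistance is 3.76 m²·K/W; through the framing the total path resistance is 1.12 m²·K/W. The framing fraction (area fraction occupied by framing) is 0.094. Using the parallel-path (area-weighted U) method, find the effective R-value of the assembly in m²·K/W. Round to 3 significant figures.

3.08 m²·K/W

U_eff = 0.906/3.76 + 0.094/1.12 = 0.241 + 0.08393 = 0.3249
R_eff = 1/U_eff = 3.078 m²·K/W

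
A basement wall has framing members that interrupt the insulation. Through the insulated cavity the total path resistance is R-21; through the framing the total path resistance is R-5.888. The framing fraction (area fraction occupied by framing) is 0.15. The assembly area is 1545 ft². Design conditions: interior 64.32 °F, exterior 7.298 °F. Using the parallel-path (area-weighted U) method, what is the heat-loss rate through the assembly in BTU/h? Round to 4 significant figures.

5810 BTU/h

U_eff = 0.85/21 + 0.15/5.888 = 0.040476 + 0.025476 = 0.065952
R_eff = 1/U_eff = 15.163 ft²·°F·h/BTU
Q = 1545 × (64.32 − 7.298) / 15.163 = 5810.3 BTU/h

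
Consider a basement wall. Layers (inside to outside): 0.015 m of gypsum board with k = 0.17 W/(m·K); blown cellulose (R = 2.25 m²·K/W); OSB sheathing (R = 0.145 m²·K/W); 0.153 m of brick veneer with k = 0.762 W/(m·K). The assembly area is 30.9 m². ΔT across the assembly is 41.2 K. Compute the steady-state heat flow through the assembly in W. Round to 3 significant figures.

0.015/0.17 = 0.08824
0.153/0.762 = 0.2008
R_total = 0.08824 + 2.25 + 0.145 + 0.2008 = 2.684 m²·K/W
Q = A·ΔT/R = 30.9 × 41.2 / 2.684 = 474.3 W

474 W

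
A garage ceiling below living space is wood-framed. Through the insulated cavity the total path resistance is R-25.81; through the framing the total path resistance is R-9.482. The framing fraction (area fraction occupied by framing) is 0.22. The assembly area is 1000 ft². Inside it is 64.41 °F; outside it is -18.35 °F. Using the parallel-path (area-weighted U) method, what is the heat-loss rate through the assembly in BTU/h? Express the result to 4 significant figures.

4421 BTU/h

U_eff = 0.78/25.81 + 0.22/9.482 = 0.030221 + 0.023202 = 0.053423
R_eff = 1/U_eff = 18.719 ft²·°F·h/BTU
Q = 1000 × (64.41 − (-18.35)) / 18.719 = 4421.3 BTU/h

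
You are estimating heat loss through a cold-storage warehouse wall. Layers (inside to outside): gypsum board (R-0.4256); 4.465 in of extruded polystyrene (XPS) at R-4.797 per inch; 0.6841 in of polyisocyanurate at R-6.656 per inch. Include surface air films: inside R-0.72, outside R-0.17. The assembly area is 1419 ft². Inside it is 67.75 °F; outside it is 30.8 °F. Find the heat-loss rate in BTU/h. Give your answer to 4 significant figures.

1921 BTU/h

4.465 × 4.797 = 21.419
0.6841 × 6.656 = 4.5534
R_total = 0.72 + 0.4256 + 21.419 + 4.5534 + 0.17 = 27.288 ft²·°F·h/BTU
Q = A·ΔT/R = 1419 × (67.75 − 30.8) / 27.288 = 1921.5 BTU/h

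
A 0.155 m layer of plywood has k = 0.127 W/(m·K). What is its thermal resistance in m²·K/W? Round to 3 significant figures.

1.22 m²·K/W

R = L/k = 0.155/0.127 = 1.22 m²·K/W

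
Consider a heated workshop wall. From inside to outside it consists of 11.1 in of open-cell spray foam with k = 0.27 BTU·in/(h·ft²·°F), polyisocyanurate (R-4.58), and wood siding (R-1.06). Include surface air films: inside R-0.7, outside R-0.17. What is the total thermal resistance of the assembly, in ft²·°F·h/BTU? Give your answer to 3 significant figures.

47.6 ft²·°F·h/BTU

11.1/0.27 = 41.11
R_total = 0.7 + 41.11 + 4.58 + 1.06 + 0.17 = 47.62 ft²·°F·h/BTU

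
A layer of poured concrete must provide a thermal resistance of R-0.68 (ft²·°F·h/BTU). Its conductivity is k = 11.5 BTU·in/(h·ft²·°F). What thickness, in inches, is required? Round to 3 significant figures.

7.82 in

L = R × k = 0.68 × 11.5 = 7.82 in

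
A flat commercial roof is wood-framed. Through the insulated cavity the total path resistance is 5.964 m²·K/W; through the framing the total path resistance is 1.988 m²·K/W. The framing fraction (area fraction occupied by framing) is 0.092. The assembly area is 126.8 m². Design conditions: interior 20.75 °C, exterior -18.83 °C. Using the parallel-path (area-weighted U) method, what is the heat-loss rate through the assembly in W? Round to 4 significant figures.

U_eff = 0.908/5.964 + 0.092/1.988 = 0.15225 + 0.046278 = 0.19852
R_eff = 1/U_eff = 5.0372 m²·K/W
Q = 126.8 × (20.75 − (-18.83)) / 5.0372 = 996.34 W

996.3 W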